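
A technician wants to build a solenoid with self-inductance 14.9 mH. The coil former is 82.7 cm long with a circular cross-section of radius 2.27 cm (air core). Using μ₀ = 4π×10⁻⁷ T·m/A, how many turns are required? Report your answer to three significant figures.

A = πr² = π(2.270×10^-2 m)² = 1.619×10^-3 m².
From L = μ₀N²A/ℓ, N = √(Lℓ / (μ₀A)).
N = √[(1.490×10^-2)(0.827) / ((4π×10⁻⁷)×1.619×10^-3)] = √(6.057×10^6) ≈ 2461.2.

N ≈ 2460 turns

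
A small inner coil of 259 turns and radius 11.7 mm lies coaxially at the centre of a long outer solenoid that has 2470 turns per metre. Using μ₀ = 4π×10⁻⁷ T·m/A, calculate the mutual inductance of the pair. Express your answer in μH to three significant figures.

M ≈ 346 μH

The outer solenoid produces a uniform field B₁ = μ₀n₁I₁ across the inner coil,
so the flux linkage is N₂Φ = N₂B₁A₂ = μ₀n₁N₂A₂·I₁, giving M = μ₀n₁N₂A₂.
A₂ = πr² = π(1.170×10^-2 m)² = 4.301×10^-4 m².
M = (4π×10⁻⁷)(2470)(259)(4.301×10^-4) = 3.457×10^-4 H.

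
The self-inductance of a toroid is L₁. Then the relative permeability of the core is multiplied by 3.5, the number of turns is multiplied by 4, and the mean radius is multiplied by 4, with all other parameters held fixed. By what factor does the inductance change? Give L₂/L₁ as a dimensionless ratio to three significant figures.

For a toroid, L ∝ μᵣN²A/R.
L₂/L₁ = (3.5) × (4)^2 × (4)^-1 = 14.0.

L₂/L₁ = 14.0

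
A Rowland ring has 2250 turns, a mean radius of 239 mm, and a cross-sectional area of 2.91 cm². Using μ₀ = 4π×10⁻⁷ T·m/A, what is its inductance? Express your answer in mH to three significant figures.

For a thin toroid, L = μ₀N²A/(2πR).
L = (4π×10⁻⁷)(2250)²(2.910×10^-4) / (2π×0.239 m) = 1.233×10^-3 H.

L ≈ 1.23 mH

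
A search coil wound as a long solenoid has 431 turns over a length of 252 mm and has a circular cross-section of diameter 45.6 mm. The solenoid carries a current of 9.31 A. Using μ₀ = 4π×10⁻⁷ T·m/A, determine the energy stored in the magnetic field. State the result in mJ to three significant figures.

A = π(d/2)² = π(2.280×10^-2 m)² = 1.633×10^-3 m².
L = μ₀N²A/ℓ = (4π×10⁻⁷)(431)²(1.633×10^-3)/(0.252) = 1.513×10^-3 H.
U = ½LI² = ½(1.513×10^-3)(9.31)² = 6.556×10^-2 J.

U ≈ 65.6 mJ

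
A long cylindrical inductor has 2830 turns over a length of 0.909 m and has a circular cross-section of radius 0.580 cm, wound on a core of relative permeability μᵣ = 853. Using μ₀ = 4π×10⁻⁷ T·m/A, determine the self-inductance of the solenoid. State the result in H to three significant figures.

A = πr² = π(5.800×10^-3 m)² = 1.057×10^-4 m².
For a long solenoid, L = μ₀μᵣN²A/ℓ.
L = (4π×10⁻⁷)(853)(2830)²(1.057×10^-4)/(0.909 m) = 0.9981 H.

L ≈ 0.998 H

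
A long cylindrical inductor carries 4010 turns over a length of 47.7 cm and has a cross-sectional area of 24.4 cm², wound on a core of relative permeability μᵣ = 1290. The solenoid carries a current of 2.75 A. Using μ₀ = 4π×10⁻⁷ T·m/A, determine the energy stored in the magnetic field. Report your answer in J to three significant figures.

A = 24.4 cm² = 2.440×10^-3 m².
L = μ₀μᵣN²A/ℓ = (4π×10⁻⁷)(1290)(4010)²(2.440×10^-3)/(0.477) = 133.3 H.
U = ½LI² = ½(133.3)(2.75)² = 504.2 J.

U ≈ 504 J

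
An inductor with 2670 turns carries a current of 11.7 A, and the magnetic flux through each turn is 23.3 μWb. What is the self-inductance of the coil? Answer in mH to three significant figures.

Self-inductance is defined by L = NΦ_B/I (flux linkage over current).
L = (2670)(2.330×10^-5 Wb)/(11.7 A) = 5.317×10^-3 H.

L ≈ 5.32 mH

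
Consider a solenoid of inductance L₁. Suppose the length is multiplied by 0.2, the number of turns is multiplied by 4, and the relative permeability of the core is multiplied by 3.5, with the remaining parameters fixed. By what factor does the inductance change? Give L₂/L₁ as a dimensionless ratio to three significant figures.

For a solenoid, L ∝ μᵣN²A/ℓ.
L₂/L₁ = (0.2)^-1 × (4)^2 × (3.5) = 280.

L₂/L₁ = 280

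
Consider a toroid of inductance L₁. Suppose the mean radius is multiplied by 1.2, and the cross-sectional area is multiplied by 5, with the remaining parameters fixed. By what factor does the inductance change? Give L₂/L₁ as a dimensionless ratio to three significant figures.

For a toroid, L ∝ μᵣN²A/R.
L₂/L₁ = (1.2)^-1 × (5) = 4.17.

L₂/L₁ = 4.17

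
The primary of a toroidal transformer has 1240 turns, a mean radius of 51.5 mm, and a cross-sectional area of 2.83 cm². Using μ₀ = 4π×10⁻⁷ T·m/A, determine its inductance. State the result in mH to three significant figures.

L ≈ 1.69 mH

For a thin toroid, L = μ₀N²A/(2πR).
L = (4π×10⁻⁷)(1240)²(2.830×10^-4) / (2π×5.150×10^-2 m) = 1.690×10^-3 H.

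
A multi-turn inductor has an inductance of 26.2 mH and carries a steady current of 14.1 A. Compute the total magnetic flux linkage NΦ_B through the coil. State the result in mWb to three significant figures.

From L = NΦ_B/I, the flux linkage is NΦ_B = LI.
NΦ_B = (2.620×10^-2 H)(14.1 A) = 0.3694 Wb.

NΦ_B ≈ 369 mWb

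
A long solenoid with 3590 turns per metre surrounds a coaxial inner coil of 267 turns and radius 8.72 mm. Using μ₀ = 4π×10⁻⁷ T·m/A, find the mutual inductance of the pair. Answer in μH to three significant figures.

M ≈ 288 μH

The outer solenoid produces a uniform field B₁ = μ₀n₁I₁ across the inner coil,
so the flux linkage is N₂Φ = N₂B₁A₂ = μ₀n₁N₂A₂·I₁, giving M = μ₀n₁N₂A₂.
A₂ = πr² = π(8.720×10^-3 m)² = 2.389×10^-4 m².
M = (4π×10⁻⁷)(3590)(267)(2.389×10^-4) = 2.877×10^-4 H.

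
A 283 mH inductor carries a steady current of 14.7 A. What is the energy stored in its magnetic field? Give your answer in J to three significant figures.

Stored magnetic energy: U = ½LI².
U = ½(0.283 H)(14.7 A)² = 30.58 J.

U ≈ 30.6 J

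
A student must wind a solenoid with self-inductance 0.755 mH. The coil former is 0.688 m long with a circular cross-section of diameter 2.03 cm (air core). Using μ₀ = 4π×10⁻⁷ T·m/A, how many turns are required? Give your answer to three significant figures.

N ≈ 1130 turns

A = π(d/2)² = π(1.015×10^-2 m)² = 3.237×10^-4 m².
From L = μ₀N²A/ℓ, N = √(Lℓ / (μ₀A)).
N = √[(7.550×10^-4)(0.688) / ((4π×10⁻⁷)×3.237×10^-4)] = √(1.277×10^6) ≈ 1130.1.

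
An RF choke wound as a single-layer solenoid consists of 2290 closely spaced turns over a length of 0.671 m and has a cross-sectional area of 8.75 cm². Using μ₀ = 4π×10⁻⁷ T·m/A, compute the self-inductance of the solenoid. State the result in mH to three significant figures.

L ≈ 8.59 mH

A = 8.75 cm² = 8.750×10^-4 m².
For a long solenoid, L = μ₀N²A/ℓ.
L = (4π×10⁻⁷)(2290)²(8.750×10^-4)/(0.671 m) = 8.593×10^-3 H.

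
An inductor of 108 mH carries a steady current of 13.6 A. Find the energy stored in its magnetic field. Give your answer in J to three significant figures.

Stored magnetic energy: U = ½LI².
U = ½(0.108 H)(13.6 A)² = 9.988 J.

U ≈ 9.99 J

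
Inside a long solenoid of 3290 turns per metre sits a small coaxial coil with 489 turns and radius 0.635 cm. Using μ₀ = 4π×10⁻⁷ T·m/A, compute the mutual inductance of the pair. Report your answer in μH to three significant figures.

M ≈ 256 μH

The outer solenoid produces a uniform field B₁ = μ₀n₁I₁ across the inner coil,
so the flux linkage is N₂Φ = N₂B₁A₂ = μ₀n₁N₂A₂·I₁, giving M = μ₀n₁N₂A₂.
A₂ = πr² = π(6.350×10^-3 m)² = 1.267×10^-4 m².
M = (4π×10⁻⁷)(3290)(489)(1.267×10^-4) = 2.561×10^-4 H.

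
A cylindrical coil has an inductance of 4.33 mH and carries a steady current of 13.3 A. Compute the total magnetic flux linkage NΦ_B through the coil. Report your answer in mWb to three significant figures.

From L = NΦ_B/I, the flux linkage is NΦ_B = LI.
NΦ_B = (4.330×10^-3 H)(13.3 A) = 5.759×10^-2 Wb.

NΦ_B ≈ 57.6 mWb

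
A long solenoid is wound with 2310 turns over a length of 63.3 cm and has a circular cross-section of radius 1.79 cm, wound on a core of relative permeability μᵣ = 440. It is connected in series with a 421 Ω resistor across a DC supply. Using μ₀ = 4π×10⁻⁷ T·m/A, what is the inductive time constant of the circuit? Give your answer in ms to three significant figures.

A = πr² = π(1.790×10^-2 m)² = 1.007×10^-3 m².
L = μ₀μᵣN²A/ℓ = (4π×10⁻⁷)(440)(2310)²(1.007×10^-3)/(0.633) = 4.692 H.
τ = L/R = (4.692)/(421) = 1.114×10^-2 s.

τ ≈ 11.1 ms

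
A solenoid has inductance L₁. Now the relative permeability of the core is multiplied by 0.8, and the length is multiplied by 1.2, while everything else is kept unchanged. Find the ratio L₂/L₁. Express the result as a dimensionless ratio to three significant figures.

L₂/L₁ = 0.667

For a solenoid, L ∝ μᵣN²A/ℓ.
L₂/L₁ = (0.8) × (1.2)^-1 = 0.667.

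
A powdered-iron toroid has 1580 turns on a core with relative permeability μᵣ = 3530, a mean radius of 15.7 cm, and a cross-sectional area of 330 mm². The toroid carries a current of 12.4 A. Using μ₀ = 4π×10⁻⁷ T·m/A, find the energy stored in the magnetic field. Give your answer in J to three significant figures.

L = μ₀μᵣN²A/(2πR) = (4π×10⁻⁷)(3530)(1580)²(3.300×10^-4)/(2π×0.157) = 3.7045 H.
U = ½LI² = ½(3.7045)(12.4)² = 284.8 J.

U ≈ 285 J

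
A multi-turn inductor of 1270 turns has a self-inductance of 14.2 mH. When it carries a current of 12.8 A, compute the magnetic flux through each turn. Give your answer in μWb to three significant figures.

Φ_B ≈ 143 μWb

From L = NΦ_B/I, the flux per turn is Φ_B = LI/N.
Φ_B = (1.420×10^-2 H)(12.8 A)/1270 = 1.431×10^-4 Wb.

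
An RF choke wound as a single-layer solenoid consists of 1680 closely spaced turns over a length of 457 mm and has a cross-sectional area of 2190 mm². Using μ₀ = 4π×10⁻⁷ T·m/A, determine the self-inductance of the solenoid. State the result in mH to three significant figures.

A = 2190 mm² = 2.190×10^-3 m².
For a long solenoid, L = μ₀N²A/ℓ.
L = (4π×10⁻⁷)(1680)²(2.190×10^-3)/(0.457 m) = 1.700×10^-2 H.

L ≈ 17.0 mH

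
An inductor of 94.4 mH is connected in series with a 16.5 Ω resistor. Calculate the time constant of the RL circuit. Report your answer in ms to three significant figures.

τ = L/R = (9.440×10^-2 H)/(16.5 Ω) = 5.721×10^-3 s.

τ ≈ 5.72 ms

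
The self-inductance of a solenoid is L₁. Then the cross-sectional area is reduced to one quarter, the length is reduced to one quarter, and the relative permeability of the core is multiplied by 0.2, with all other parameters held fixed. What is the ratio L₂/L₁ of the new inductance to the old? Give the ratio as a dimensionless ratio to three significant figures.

For a solenoid, L ∝ μᵣN²A/ℓ.
L₂/L₁ = (0.25) × (0.25)^-1 × (0.2) = 0.200.

L₂/L₁ = 0.200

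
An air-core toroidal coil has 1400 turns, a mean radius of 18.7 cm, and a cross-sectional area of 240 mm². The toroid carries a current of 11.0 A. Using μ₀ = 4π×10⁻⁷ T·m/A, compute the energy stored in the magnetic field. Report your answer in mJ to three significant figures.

L = μ₀N²A/(2πR) = (4π×10⁻⁷)(1400)²(2.400×10^-4)/(2π×0.187) = 5.031×10^-4 H.
U = ½LI² = ½(5.031×10^-4)(11.0)² = 3.044×10^-2 J.

U ≈ 30.4 mJ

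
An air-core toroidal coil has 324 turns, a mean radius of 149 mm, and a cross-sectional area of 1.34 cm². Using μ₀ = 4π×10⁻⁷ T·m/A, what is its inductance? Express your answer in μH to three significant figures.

L ≈ 18.9 μH

For a thin toroid, L = μ₀N²A/(2πR).
L = (4π×10⁻⁷)(324)²(1.340×10^-4) / (2π×0.149 m) = 1.888×10^-5 H.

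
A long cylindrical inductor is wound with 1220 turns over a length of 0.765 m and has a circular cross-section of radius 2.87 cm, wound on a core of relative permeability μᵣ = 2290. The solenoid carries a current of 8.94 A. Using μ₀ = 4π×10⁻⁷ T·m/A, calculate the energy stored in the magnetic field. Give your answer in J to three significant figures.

A = πr² = π(2.870×10^-2 m)² = 2.588×10^-3 m².
L = μ₀μᵣN²A/ℓ = (4π×10⁻⁷)(2290)(1220)²(2.588×10^-3)/(0.765) = 14.49 H.
U = ½LI² = ½(14.49)(8.94)² = 579 J.

U ≈ 579 J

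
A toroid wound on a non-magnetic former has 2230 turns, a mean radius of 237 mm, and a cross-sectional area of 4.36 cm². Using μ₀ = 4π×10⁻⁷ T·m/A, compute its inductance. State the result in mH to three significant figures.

L ≈ 1.83 mH

For a thin toroid, L = μ₀N²A/(2πR).
L = (4π×10⁻⁷)(2230)²(4.360×10^-4) / (2π×0.237 m) = 1.830×10^-3 H.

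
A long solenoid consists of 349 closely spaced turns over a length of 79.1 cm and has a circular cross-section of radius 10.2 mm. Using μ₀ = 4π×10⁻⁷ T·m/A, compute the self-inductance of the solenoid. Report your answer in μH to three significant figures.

A = πr² = π(1.020×10^-2 m)² = 3.269×10^-4 m².
For a long solenoid, L = μ₀N²A/ℓ.
L = (4π×10⁻⁷)(349)²(3.269×10^-4)/(0.791 m) = 6.3246×10^-5 H.

L ≈ 63.2 μH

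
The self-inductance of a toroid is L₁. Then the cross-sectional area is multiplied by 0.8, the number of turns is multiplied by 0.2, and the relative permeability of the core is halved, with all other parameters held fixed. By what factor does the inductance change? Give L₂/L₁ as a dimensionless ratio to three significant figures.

L₂/L₁ = 0.0160

For a toroid, L ∝ μᵣN²A/R.
L₂/L₁ = (0.8) × (0.2)^2 × (0.5) = 0.0160.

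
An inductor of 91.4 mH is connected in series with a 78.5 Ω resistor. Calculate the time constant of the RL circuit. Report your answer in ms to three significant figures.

τ ≈ 1.16 ms

τ = L/R = (9.140×10^-2 H)/(78.5 Ω) = 1.164×10^-3 s.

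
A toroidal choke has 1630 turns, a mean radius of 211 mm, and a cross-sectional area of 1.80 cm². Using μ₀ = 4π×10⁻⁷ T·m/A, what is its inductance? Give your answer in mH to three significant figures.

L ≈ 0.453 mH

For a thin toroid, L = μ₀N²A/(2πR).
L = (4π×10⁻⁷)(1630)²(1.800×10^-4) / (2π×0.211 m) = 4.533×10^-4 H.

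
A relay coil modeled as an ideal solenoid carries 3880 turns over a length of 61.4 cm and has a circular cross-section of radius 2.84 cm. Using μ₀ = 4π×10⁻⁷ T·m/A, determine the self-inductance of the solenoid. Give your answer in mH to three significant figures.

L ≈ 78.1 mH

A = πr² = π(2.840×10^-2 m)² = 2.534×10^-3 m².
For a long solenoid, L = μ₀N²A/ℓ.
L = (4π×10⁻⁷)(3880)²(2.534×10^-3)/(0.614 m) = 7.807×10^-2 H.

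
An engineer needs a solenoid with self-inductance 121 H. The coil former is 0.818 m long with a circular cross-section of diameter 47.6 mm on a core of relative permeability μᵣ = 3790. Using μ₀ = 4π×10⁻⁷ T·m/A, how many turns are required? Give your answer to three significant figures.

N ≈ 3420 turns

A = π(d/2)² = π(2.380×10^-2 m)² = 1.780×10^-3 m².
From L = μ₀μᵣN²A/ℓ, N = √(Lℓ / (μ₀μᵣA)).
N = √[(121)(0.818) / ((4π×10⁻⁷)(3790)×1.780×10^-3)] = √(1.168×10^7) ≈ 3417.4.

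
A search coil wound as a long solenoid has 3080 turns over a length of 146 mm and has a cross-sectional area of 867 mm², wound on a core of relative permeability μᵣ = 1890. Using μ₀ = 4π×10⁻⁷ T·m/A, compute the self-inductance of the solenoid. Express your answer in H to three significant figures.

A = 867 mm² = 8.670×10^-4 m².
For a long solenoid, L = μ₀μᵣN²A/ℓ.
L = (4π×10⁻⁷)(1890)(3080)²(8.670×10^-4)/(0.146 m) = 133.8 H.

L ≈ 134 H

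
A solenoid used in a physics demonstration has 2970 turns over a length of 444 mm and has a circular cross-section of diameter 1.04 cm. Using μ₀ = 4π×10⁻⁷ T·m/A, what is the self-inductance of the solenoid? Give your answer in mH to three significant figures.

A = π(d/2)² = π(5.200×10^-3 m)² = 8.4949×10^-5 m².
For a long solenoid, L = μ₀N²A/ℓ.
L = (4π×10⁻⁷)(2970)²(8.4949×10^-5)/(0.444 m) = 2.121×10^-3 H.

L ≈ 2.12 mH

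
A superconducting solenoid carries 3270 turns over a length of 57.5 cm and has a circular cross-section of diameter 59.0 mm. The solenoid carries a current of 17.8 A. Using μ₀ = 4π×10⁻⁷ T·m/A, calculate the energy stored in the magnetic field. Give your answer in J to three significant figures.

U ≈ 10.1 J

A = π(d/2)² = π(2.950×10^-2 m)² = 2.734×10^-3 m².
L = μ₀N²A/ℓ = (4π×10⁻⁷)(3270)²(2.734×10^-3)/(0.575) = 6.389×10^-2 H.
U = ½LI² = ½(6.389×10^-2)(17.8)² = 10.12 J.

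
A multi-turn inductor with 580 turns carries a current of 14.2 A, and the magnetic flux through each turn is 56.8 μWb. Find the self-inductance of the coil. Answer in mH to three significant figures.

L ≈ 2.32 mH

Self-inductance is defined by L = NΦ_B/I (flux linkage over current).
L = (580)(5.680×10^-5 Wb)/(14.2 A) = 2.320×10^-3 H.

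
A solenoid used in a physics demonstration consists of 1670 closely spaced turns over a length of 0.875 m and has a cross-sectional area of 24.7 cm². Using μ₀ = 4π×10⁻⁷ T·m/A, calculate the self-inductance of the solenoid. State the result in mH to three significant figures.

L ≈ 9.89 mH

A = 24.7 cm² = 2.470×10^-3 m².
For a long solenoid, L = μ₀N²A/ℓ.
L = (4π×10⁻⁷)(1670)²(2.470×10^-3)/(0.875 m) = 9.893×10^-3 H.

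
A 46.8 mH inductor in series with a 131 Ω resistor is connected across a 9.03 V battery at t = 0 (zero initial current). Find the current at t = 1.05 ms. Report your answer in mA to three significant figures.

τ = L/R = 4.680×10^-2/131 = 3.573×10^-4 s; final current I_∞ = ε/R = 9.03/131 = 6.893×10^-2 A.
I(t) = I_∞(1 − e^(−t/τ)) with t/τ = 2.939.
I = (6.893×10^-2)(1 − e^(−2.939)) = 6.528×10^-2 A.

I ≈ 65.3 mA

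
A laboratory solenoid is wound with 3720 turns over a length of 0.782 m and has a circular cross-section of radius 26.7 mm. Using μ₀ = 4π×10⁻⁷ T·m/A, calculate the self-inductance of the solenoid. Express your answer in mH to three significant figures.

A = πr² = π(2.670×10^-2 m)² = 2.240×10^-3 m².
For a long solenoid, L = μ₀N²A/ℓ.
L = (4π×10⁻⁷)(3720)²(2.240×10^-3)/(0.782 m) = 4.980×10^-2 H.

L ≈ 49.8 mH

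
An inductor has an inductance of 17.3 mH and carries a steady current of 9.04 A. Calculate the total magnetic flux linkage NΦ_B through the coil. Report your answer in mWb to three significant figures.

From L = NΦ_B/I, the flux linkage is NΦ_B = LI.
NΦ_B = (1.730×10^-2 H)(9.04 A) = 0.1564 Wb.

NΦ_B ≈ 156 mWb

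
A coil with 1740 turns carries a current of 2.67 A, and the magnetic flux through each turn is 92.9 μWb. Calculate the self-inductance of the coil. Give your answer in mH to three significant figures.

Self-inductance is defined by L = NΦ_B/I (flux linkage over current).
L = (1740)(9.290×10^-5 Wb)/(2.67 A) = 6.054×10^-2 H.

L ≈ 60.5 mH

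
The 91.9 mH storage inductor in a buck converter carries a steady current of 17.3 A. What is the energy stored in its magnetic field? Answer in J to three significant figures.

U ≈ 13.8 J

Stored magnetic energy: U = ½LI².
U = ½(9.190×10^-2 H)(17.3 A)² = 13.75 J.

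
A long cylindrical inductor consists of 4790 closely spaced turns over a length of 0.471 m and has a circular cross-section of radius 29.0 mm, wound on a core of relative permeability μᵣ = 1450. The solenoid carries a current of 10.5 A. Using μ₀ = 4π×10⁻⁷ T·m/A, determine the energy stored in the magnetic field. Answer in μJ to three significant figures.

U ≈ 12900000000 μJ

A = πr² = π(2.900×10^-2 m)² = 2.642×10^-3 m².
L = μ₀μᵣN²A/ℓ = (4π×10⁻⁷)(1450)(4790)²(2.642×10^-3)/(0.471) = 234.5 H.
U = ½LI² = ½(234.5)(10.5)² = 1.293×10^4 J.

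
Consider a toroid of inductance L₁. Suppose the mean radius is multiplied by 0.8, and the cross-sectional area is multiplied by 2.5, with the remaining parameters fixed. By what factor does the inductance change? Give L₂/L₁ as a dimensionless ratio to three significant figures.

For a toroid, L ∝ μᵣN²A/R.
L₂/L₁ = (0.8)^-1 × (2.5) = 3.13.

L₂/L₁ = 3.13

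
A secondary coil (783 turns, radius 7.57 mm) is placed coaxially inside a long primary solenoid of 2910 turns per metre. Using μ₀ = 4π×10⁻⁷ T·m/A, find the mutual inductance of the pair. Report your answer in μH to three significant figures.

M ≈ 515 μH

The outer solenoid produces a uniform field B₁ = μ₀n₁I₁ across the inner coil,
so the flux linkage is N₂Φ = N₂B₁A₂ = μ₀n₁N₂A₂·I₁, giving M = μ₀n₁N₂A₂.
A₂ = πr² = π(7.570×10^-3 m)² = 1.800×10^-4 m².
M = (4π×10⁻⁷)(2910)(783)(1.800×10^-4) = 5.1547×10^-4 H.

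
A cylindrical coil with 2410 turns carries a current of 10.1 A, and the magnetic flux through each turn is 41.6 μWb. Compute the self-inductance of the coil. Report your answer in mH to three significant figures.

Self-inductance is defined by L = NΦ_B/I (flux linkage over current).
L = (2410)(4.160×10^-5 Wb)/(10.1 A) = 9.926×10^-3 H.

L ≈ 9.93 mH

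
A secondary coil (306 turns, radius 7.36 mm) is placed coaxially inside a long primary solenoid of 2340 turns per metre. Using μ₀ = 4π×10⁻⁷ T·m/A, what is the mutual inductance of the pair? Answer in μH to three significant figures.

M ≈ 153 μH

The outer solenoid produces a uniform field B₁ = μ₀n₁I₁ across the inner coil,
so the flux linkage is N₂Φ = N₂B₁A₂ = μ₀n₁N₂A₂·I₁, giving M = μ₀n₁N₂A₂.
A₂ = πr² = π(7.360×10^-3 m)² = 1.702×10^-4 m².
M = (4π×10⁻⁷)(2340)(306)(1.702×10^-4) = 1.531×10^-4 H.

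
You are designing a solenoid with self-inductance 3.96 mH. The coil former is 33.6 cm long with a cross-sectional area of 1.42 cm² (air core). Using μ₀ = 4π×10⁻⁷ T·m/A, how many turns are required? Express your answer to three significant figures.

N ≈ 2730 turns

A = 1.42 cm² = 1.420×10^-4 m².
From L = μ₀N²A/ℓ, N = √(Lℓ / (μ₀A)).
N = √[(3.960×10^-3)(0.336) / ((4π×10⁻⁷)×1.420×10^-4)] = √(7.457×10^6) ≈ 2730.7.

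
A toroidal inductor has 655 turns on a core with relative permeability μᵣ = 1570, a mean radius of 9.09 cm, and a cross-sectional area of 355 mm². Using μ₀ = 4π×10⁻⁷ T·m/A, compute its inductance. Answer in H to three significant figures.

For a thin toroid, L = μ₀μᵣN²A/(2πR).
L = (4π×10⁻⁷)(1570)(655)²(3.550×10^-4) / (2π×9.090×10^-2 m) = 0.5261 H.

L ≈ 0.526 H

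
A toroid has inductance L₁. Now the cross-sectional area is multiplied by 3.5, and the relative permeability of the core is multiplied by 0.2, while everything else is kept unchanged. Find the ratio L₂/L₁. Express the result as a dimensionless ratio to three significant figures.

For a toroid, L ∝ μᵣN²A/R.
L₂/L₁ = (3.5) × (0.2) = 0.700.

L₂/L₁ = 0.700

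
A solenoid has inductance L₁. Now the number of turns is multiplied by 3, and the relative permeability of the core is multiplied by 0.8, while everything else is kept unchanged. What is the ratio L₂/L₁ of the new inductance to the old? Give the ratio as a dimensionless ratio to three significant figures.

L₂/L₁ = 7.20

For a solenoid, L ∝ μᵣN²A/ℓ.
L₂/L₁ = (3)^2 × (0.8) = 7.20.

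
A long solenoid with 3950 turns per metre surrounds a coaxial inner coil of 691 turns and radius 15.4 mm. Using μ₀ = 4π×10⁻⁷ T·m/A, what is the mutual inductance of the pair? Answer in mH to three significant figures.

The outer solenoid produces a uniform field B₁ = μ₀n₁I₁ across the inner coil,
so the flux linkage is N₂Φ = N₂B₁A₂ = μ₀n₁N₂A₂·I₁, giving M = μ₀n₁N₂A₂.
A₂ = πr² = π(1.540×10^-2 m)² = 7.451×10^-4 m².
M = (4π×10⁻⁷)(3950)(691)(7.451×10^-4) = 2.556×10^-3 H.

M ≈ 2.56 mH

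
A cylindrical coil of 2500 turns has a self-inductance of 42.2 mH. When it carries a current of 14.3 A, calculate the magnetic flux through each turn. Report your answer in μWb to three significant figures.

From L = NΦ_B/I, the flux per turn is Φ_B = LI/N.
Φ_B = (4.220×10^-2 H)(14.3 A)/2500 = 2.414×10^-4 Wb.

Φ_B ≈ 241 μWb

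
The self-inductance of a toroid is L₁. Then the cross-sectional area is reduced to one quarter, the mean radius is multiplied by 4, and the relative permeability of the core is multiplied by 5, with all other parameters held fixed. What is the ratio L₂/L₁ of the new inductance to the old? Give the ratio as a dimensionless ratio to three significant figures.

For a toroid, L ∝ μᵣN²A/R.
L₂/L₁ = (0.25) × (4)^-1 × (5) = 0.313.

L₂/L₁ = 0.313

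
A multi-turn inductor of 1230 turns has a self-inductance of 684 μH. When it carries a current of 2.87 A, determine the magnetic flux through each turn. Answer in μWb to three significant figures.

From L = NΦ_B/I, the flux per turn is Φ_B = LI/N.
Φ_B = (6.840×10^-4 H)(2.87 A)/1230 = 1.596×10^-6 Wb.

Φ_B ≈ 1.60 μWb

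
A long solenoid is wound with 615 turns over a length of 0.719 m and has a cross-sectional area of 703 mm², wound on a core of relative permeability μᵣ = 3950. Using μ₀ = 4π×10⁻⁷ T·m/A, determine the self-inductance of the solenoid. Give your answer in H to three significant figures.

A = 703 mm² = 7.030×10^-4 m².
For a long solenoid, L = μ₀μᵣN²A/ℓ.
L = (4π×10⁻⁷)(3950)(615)²(7.030×10^-4)/(0.719 m) = 1.836 H.

L ≈ 1.84 H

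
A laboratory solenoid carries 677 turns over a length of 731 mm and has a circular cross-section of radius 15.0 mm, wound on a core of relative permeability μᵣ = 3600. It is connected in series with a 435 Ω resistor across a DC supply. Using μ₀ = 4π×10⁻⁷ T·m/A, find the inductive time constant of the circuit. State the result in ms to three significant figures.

A = πr² = π(1.500×10^-2 m)² = 7.069×10^-4 m².
L = μ₀μᵣN²A/ℓ = (4π×10⁻⁷)(3600)(677)²(7.069×10^-4)/(0.731) = 2.00496 H.
τ = L/R = (2.00496)/(435) = 4.609×10^-3 s.

τ ≈ 4.61 ms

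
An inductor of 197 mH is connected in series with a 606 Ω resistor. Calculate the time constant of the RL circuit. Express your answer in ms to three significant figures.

τ ≈ 0.325 ms

τ = L/R = (0.197 H)/(606 Ω) = 3.251×10^-4 s.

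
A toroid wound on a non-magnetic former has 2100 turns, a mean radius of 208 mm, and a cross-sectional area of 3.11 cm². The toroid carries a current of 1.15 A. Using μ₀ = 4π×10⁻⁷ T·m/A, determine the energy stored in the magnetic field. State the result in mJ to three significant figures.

U ≈ 0.872 mJ

L = μ₀N²A/(2πR) = (4π×10⁻⁷)(2100)²(3.110×10^-4)/(2π×0.208) = 1.319×10^-3 H.
U = ½LI² = ½(1.319×10^-3)(1.15)² = 8.720×10^-4 J.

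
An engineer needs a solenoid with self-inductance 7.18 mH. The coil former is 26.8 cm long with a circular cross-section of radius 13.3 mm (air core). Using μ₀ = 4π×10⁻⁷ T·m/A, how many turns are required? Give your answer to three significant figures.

A = πr² = π(1.330×10^-2 m)² = 5.557×10^-4 m².
From L = μ₀N²A/ℓ, N = √(Lℓ / (μ₀A)).
N = √[(7.180×10^-3)(0.268) / ((4π×10⁻⁷)×5.557×10^-4)] = √(2.755×10^6) ≈ 1660.0.

N ≈ 1660 turns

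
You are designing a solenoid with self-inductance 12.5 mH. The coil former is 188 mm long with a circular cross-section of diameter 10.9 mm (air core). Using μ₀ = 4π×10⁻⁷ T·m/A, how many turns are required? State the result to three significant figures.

A = π(d/2)² = π(5.450×10^-3 m)² = 9.331×10^-5 m².
From L = μ₀N²A/ℓ, N = √(Lℓ / (μ₀A)).
N = √[(1.250×10^-2)(0.188) / ((4π×10⁻⁷)×9.331×10^-5)] = √(2.004×10^7) ≈ 4476.7.

N ≈ 4480 turns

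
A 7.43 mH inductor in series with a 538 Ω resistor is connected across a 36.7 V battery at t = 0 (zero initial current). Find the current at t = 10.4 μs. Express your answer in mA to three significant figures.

I ≈ 36.1 mA

τ = L/R = 7.430×10^-3/538 = 1.381×10^-5 s; final current I_∞ = ε/R = 36.7/538 = 6.822×10^-2 A.
I(t) = I_∞(1 − e^(−t/τ)) with t/τ = 0.753.
I = (6.822×10^-2)(1 − e^(−0.753)) = 3.609×10^-2 A.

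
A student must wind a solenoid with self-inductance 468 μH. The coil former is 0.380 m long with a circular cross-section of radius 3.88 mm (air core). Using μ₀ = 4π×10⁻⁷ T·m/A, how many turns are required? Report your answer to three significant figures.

N ≈ 1730 turns

A = πr² = π(3.880×10^-3 m)² = 4.729×10^-5 m².
From L = μ₀N²A/ℓ, N = √(Lℓ / (μ₀A)).
N = √[(4.680×10^-4)(0.38) / ((4π×10⁻⁷)×4.729×10^-5)] = √(2.992×10^6) ≈ 1729.8.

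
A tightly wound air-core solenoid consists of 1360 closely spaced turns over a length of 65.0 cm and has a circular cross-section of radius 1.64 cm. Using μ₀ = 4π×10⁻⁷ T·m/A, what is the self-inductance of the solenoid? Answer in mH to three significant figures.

L ≈ 3.02 mH

A = πr² = π(1.640×10^-2 m)² = 8.450×10^-4 m².
For a long solenoid, L = μ₀N²A/ℓ.
L = (4π×10⁻⁷)(1360)²(8.450×10^-4)/(0.65 m) = 3.021×10^-3 H.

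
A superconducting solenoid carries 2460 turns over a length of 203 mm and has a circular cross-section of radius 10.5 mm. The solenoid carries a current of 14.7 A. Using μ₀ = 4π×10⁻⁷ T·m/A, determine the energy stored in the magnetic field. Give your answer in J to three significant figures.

U ≈ 1.40 J

A = πr² = π(1.050×10^-2 m)² = 3.464×10^-4 m².
L = μ₀N²A/ℓ = (4π×10⁻⁷)(2460)²(3.464×10^-4)/(0.203) = 1.298×10^-2 H.
U = ½LI² = ½(1.298×10^-2)(14.7)² = 1.402 J.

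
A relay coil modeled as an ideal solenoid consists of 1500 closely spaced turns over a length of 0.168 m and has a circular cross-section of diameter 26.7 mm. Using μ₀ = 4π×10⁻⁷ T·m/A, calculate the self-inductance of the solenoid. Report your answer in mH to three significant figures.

A = π(d/2)² = π(1.335×10^-2 m)² = 5.599×10^-4 m².
For a long solenoid, L = μ₀N²A/ℓ.
L = (4π×10⁻⁷)(1500)²(5.599×10^-4)/(0.168 m) = 9.423×10^-3 H.

L ≈ 9.42 mH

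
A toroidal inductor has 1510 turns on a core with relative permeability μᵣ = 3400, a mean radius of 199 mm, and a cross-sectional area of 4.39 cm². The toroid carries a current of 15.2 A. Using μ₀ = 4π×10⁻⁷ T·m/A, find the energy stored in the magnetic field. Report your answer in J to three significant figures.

L = μ₀μᵣN²A/(2πR) = (4π×10⁻⁷)(3400)(1510)²(4.390×10^-4)/(2π×0.199) = 3.42 H.
U = ½LI² = ½(3.42)(15.2)² = 395.1 J.

U ≈ 395 J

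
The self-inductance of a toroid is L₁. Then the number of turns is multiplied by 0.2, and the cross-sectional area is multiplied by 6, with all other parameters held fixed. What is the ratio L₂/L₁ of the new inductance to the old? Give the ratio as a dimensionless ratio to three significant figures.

L₂/L₁ = 0.240

For a toroid, L ∝ μᵣN²A/R.
L₂/L₁ = (0.2)^2 × (6) = 0.240.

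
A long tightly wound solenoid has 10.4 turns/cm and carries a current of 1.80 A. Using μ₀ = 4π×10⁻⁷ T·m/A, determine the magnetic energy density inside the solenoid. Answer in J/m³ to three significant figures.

B = μ₀nI = (4π×10⁻⁷)(1.040×10^3)(1.80) = 2.352×10^-3 T.
u = B²/(2μ₀) = (2.352×10^-3)²/(2×4π×10⁻⁷) = 2.202 J/m³.

u ≈ 2.20 J/m³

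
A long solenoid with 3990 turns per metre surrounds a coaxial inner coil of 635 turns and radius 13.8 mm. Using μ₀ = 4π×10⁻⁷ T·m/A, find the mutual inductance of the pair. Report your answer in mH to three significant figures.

The outer solenoid produces a uniform field B₁ = μ₀n₁I₁ across the inner coil,
so the flux linkage is N₂Φ = N₂B₁A₂ = μ₀n₁N₂A₂·I₁, giving M = μ₀n₁N₂A₂.
A₂ = πr² = π(1.380×10^-2 m)² = 5.983×10^-4 m².
M = (4π×10⁻⁷)(3990)(635)(5.983×10^-4) = 1.9049×10^-3 H.

M ≈ 1.90 mH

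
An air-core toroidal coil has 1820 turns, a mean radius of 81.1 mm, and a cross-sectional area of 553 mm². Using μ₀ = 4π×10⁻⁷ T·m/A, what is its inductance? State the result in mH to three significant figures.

For a thin toroid, L = μ₀N²A/(2πR).
L = (4π×10⁻⁷)(1820)²(5.530×10^-4) / (2π×8.110×10^-2 m) = 4.517×10^-3 H.

L ≈ 4.52 mH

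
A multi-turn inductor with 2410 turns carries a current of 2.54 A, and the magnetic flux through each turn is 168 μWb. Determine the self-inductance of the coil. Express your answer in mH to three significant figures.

Self-inductance is defined by L = NΦ_B/I (flux linkage over current).
L = (2410)(1.680×10^-4 Wb)/(2.54 A) = 0.1594 H.

L ≈ 159 mH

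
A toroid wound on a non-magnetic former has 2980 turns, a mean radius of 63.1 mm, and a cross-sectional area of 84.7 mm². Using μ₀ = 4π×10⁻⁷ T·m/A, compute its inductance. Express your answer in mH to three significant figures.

L ≈ 2.38 mH

For a thin toroid, L = μ₀N²A/(2πR).
L = (4π×10⁻⁷)(2980)²(8.470×10^-5) / (2π×6.310×10^-2 m) = 2.384×10^-3 H.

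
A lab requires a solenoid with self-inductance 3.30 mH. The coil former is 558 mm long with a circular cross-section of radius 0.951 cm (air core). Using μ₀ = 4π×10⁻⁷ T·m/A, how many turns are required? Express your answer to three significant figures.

A = πr² = π(9.510×10^-3 m)² = 2.841×10^-4 m².
From L = μ₀N²A/ℓ, N = √(Lℓ / (μ₀A)).
N = √[(3.300×10^-3)(0.558) / ((4π×10⁻⁷)×2.841×10^-4)] = √(5.157×10^6) ≈ 2271.0.

N ≈ 2270 turns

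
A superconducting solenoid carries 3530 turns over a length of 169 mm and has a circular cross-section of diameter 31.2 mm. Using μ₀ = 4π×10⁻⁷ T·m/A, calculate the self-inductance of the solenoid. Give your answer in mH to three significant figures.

A = π(d/2)² = π(1.560×10^-2 m)² = 7.645×10^-4 m².
For a long solenoid, L = μ₀N²A/ℓ.
L = (4π×10⁻⁷)(3530)²(7.645×10^-4)/(0.169 m) = 7.084×10^-2 H.

L ≈ 70.8 mH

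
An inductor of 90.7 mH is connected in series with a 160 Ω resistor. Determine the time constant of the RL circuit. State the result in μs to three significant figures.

τ ≈ 567 μs

τ = L/R = (9.070×10^-2 H)/(160 Ω) = 5.669×10^-4 s.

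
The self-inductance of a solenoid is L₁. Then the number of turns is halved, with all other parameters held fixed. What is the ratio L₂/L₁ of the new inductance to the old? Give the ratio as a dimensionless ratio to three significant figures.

For a solenoid, L ∝ μᵣN²A/ℓ.
L₂/L₁ = (0.5)^2 = 0.250.

L₂/L₁ = 0.250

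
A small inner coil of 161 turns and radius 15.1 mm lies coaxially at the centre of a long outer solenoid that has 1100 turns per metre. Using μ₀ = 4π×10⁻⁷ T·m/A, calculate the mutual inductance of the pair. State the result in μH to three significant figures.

M ≈ 159 μH

The outer solenoid produces a uniform field B₁ = μ₀n₁I₁ across the inner coil,
so the flux linkage is N₂Φ = N₂B₁A₂ = μ₀n₁N₂A₂·I₁, giving M = μ₀n₁N₂A₂.
A₂ = πr² = π(1.510×10^-2 m)² = 7.163×10^-4 m².
M = (4π×10⁻⁷)(1100)(161)(7.163×10^-4) = 1.594×10^-4 H.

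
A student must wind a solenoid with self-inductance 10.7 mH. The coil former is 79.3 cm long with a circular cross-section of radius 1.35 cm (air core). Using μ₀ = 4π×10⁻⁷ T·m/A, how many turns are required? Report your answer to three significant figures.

N ≈ 3430 turns

A = πr² = π(1.350×10^-2 m)² = 5.726×10^-4 m².
From L = μ₀N²A/ℓ, N = √(Lℓ / (μ₀A)).
N = √[(1.070×10^-2)(0.793) / ((4π×10⁻⁷)×5.726×10^-4)] = √(1.179×10^7) ≈ 3434.1.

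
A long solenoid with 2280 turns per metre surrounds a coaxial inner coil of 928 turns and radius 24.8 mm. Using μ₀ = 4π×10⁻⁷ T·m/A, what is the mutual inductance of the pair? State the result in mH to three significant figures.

M ≈ 5.14 mH

The outer solenoid produces a uniform field B₁ = μ₀n₁I₁ across the inner coil,
so the flux linkage is N₂Φ = N₂B₁A₂ = μ₀n₁N₂A₂·I₁, giving M = μ₀n₁N₂A₂.
A₂ = πr² = π(2.480×10^-2 m)² = 1.932×10^-3 m².
M = (4π×10⁻⁷)(2280)(928)(1.932×10^-3) = 5.137×10^-3 H.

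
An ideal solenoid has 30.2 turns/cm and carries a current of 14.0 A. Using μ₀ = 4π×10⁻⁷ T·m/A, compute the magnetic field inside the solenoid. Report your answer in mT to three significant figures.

B ≈ 53.1 mT

Inside a long solenoid, B = μ₀nI.
B = (4π×10⁻⁷)(3.020×10^3 m⁻¹)(14.0 A) = 5.313×10^-2 T.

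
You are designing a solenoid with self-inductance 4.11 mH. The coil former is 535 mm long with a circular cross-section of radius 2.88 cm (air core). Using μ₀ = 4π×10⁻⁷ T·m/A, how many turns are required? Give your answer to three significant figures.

N ≈ 819 turns

A = πr² = π(2.880×10^-2 m)² = 2.606×10^-3 m².
From L = μ₀N²A/ℓ, N = √(Lℓ / (μ₀A)).
N = √[(4.110×10^-3)(0.535) / ((4π×10⁻⁷)×2.606×10^-3)] = √(6.715×10^5) ≈ 819.46.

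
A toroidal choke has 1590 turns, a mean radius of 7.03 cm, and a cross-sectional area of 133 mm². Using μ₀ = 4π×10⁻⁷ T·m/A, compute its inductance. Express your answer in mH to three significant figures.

For a thin toroid, L = μ₀N²A/(2πR).
L = (4π×10⁻⁷)(1590)²(1.330×10^-4) / (2π×7.030×10^-2 m) = 9.566×10^-4 H.

L ≈ 0.957 mH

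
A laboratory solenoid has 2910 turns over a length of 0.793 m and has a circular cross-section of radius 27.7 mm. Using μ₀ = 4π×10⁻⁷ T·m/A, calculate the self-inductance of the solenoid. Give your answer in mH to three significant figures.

L ≈ 32.3 mH

A = πr² = π(2.770×10^-2 m)² = 2.411×10^-3 m².
For a long solenoid, L = μ₀N²A/ℓ.
L = (4π×10⁻⁷)(2910)²(2.411×10^-3)/(0.793 m) = 3.2347×10^-2 H.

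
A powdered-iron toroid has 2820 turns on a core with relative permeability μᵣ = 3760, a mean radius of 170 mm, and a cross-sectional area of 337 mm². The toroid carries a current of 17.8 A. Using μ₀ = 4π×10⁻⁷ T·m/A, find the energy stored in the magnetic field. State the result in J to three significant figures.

L = μ₀μᵣN²A/(2πR) = (4π×10⁻⁷)(3760)(2820)²(3.370×10^-4)/(2π×0.17) = 11.85 H.
U = ½LI² = ½(11.85)(17.8)² = 1.878×10^3 J.

U ≈ 1880 J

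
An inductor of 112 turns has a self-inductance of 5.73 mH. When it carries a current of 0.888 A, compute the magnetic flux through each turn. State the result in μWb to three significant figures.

From L = NΦ_B/I, the flux per turn is Φ_B = LI/N.
Φ_B = (5.730×10^-3 H)(0.888 A)/112 = 4.543×10^-5 Wb.

Φ_B ≈ 45.4 μWb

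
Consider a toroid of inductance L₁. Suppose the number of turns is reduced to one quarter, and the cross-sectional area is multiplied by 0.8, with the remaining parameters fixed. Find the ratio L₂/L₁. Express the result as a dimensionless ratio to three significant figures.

For a toroid, L ∝ μᵣN²A/R.
L₂/L₁ = (0.25)^2 × (0.8) = 0.0500.

L₂/L₁ = 0.0500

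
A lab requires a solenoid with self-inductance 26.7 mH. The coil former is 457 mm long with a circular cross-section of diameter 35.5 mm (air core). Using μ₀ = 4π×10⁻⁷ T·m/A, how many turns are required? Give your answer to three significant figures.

A = π(d/2)² = π(1.775×10^-2 m)² = 9.898×10^-4 m².
From L = μ₀N²A/ℓ, N = √(Lℓ / (μ₀A)).
N = √[(2.670×10^-2)(0.457) / ((4π×10⁻⁷)×9.898×10^-4)] = √(9.810×10^6) ≈ 3132.1.

N ≈ 3130 turns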